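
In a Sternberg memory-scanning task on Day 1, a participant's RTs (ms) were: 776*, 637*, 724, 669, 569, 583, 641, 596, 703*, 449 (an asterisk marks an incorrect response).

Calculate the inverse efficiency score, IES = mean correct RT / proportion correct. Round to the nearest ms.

Correct trials (n=7): 724, 669, 569, 583, 641, 596, 449
Mean correct RT = 4231/7 = 604.4286 ms
Proportion correct = 7/10
IES = 604.4286 / (7/10) = 863.469 ms

863 ms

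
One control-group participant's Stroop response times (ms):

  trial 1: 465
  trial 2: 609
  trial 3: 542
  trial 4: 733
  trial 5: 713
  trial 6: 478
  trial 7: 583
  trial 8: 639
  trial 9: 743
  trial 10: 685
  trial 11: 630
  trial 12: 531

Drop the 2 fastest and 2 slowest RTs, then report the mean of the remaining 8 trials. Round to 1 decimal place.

616.5 ms

Sorted: 465, 478, 531, 542, 583, 609, 630, 639, 685, 713, 733, 743
Drop lowest 2 (465, 478) and highest 2 (733, 743)
Remaining (n=8): Σ = 4932, mean = 4932/8 = 616.500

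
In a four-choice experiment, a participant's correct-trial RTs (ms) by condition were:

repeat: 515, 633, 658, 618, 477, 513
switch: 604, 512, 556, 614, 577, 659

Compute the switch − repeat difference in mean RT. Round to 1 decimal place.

18.0 ms

M(repeat) = 3414/6 = 569.000
M(switch) = 3522/6 = 587.000
Difference = 587.000 − 569.000 = 18.000 ms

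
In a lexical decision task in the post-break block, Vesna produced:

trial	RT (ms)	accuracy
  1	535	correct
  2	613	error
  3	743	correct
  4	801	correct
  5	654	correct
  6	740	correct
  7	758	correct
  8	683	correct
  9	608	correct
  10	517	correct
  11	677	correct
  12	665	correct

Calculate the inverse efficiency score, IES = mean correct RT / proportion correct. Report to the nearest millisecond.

732 ms

Correct trials (n=11): 535, 743, 801, 654, 740, 758, 683, 608, 517, 677, 665
Mean correct RT = 7381/11 = 671.0000 ms
Proportion correct = 11/12
IES = 671.0000 / (11/12) = 732.000 ms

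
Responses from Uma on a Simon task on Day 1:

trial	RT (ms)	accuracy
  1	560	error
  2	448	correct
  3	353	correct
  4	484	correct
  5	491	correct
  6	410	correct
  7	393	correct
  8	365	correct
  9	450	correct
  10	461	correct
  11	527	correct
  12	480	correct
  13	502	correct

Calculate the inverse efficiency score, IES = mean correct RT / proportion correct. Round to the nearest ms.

484 ms

Correct trials (n=12): 448, 353, 484, 491, 410, 393, 365, 450, 461, 527, 480, 502
Mean correct RT = 5364/12 = 447.0000 ms
Proportion correct = 12/13
IES = 447.0000 / (12/13) = 484.250 ms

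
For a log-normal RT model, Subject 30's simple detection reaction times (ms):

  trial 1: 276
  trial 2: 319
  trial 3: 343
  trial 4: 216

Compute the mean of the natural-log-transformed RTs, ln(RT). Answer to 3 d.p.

ln(RT): 5.6204, 5.7652, 5.8377, 5.3753
Σ ln(RT) = 22.5986
Mean = 22.5986/4 = 5.64965

5.650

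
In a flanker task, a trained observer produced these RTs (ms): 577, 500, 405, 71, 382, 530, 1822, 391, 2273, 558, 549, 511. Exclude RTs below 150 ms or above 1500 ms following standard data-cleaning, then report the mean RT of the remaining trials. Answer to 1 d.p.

489.2 ms

Excluded: 71, 1822, 2273
Retained (n=9): Σ = 4403
Mean = 4403/9 = 489.2222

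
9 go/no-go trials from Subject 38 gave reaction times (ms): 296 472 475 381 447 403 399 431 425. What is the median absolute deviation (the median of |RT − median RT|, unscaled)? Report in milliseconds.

Sorted: 296, 381, 399, 403, 425, 431, 447, 472, 475 → median = 425
|x − 425|: 129, 47, 50, 44, 22, 22, 26, 6, 0
Sorted deviations: 0, 6, 22, 22, 26, 44, 47, 50, 129 → MAD = 26

26 ms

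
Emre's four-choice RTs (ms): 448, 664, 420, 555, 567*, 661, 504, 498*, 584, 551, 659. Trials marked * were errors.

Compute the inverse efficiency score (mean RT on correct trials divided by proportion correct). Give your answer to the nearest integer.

Correct trials (n=9): 448, 664, 420, 555, 661, 504, 584, 551, 659
Mean correct RT = 5046/9 = 560.6667 ms
Proportion correct = 9/11
IES = 560.6667 / (9/11) = 685.259 ms

685 ms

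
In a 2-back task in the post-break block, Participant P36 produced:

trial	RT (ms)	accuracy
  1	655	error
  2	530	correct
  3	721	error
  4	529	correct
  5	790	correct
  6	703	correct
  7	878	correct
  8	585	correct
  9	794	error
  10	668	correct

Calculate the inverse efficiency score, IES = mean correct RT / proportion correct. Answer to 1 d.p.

955.7 ms

Correct trials (n=7): 530, 529, 790, 703, 878, 585, 668
Mean correct RT = 4683/7 = 669.0000 ms
Proportion correct = 7/10
IES = 669.0000 / (7/10) = 955.714 ms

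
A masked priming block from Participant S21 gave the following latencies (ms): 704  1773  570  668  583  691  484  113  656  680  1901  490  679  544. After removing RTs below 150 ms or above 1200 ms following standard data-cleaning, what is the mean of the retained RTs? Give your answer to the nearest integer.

Excluded: 113, 1773, 1901
Retained (n=11): Σ = 6749
Mean = 6749/11 = 613.5455

614 ms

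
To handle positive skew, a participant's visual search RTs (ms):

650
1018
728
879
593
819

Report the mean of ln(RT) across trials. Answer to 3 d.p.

ln(RT): 6.4770, 6.9256, 6.5903, 6.7788, 6.3852, 6.7081
Σ ln(RT) = 39.8649
Mean = 39.8649/6 = 6.64416

6.644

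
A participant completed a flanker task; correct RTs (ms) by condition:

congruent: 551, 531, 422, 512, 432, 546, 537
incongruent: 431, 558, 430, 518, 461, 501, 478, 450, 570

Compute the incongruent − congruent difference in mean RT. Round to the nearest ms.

M(congruent) = 3531/7 = 504.429
M(incongruent) = 4397/9 = 488.556
Difference = 488.556 − 504.429 = -15.873 ms

-16 ms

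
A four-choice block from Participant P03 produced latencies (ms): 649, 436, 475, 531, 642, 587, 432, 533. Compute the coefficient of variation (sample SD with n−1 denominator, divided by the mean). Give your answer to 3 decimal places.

0.160

n = 8, Σ = 4285, M = 535.6250
Σ(x−M)² = 51175.875; s = √(51175.875/7) = 85.5034
CV = 85.5034 / 535.6250 = 0.15963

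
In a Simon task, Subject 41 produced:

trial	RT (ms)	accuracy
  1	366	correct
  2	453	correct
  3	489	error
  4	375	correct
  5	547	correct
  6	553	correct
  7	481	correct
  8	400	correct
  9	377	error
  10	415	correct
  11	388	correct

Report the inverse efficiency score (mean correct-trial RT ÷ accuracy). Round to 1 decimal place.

Correct trials (n=9): 366, 453, 375, 547, 553, 481, 400, 415, 388
Mean correct RT = 3978/9 = 442.0000 ms
Proportion correct = 9/11
IES = 442.0000 / (9/11) = 540.222 ms

540.2 ms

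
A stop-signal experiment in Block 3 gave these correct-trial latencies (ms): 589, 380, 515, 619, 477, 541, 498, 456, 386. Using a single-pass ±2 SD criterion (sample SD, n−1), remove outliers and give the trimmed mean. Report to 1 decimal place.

n = 9, ΣRT = 4461, M = 495.667
Σ(x−M)² = 53684.00; s = √(53684.00/8) = 81.918
Cutoffs: 495.667 ± 2·81.918 → [331.8, 659.5]
No RTs fall outside the cutoffs; all 9 retained. Mean = 4461/9 = 495.667

495.7 ms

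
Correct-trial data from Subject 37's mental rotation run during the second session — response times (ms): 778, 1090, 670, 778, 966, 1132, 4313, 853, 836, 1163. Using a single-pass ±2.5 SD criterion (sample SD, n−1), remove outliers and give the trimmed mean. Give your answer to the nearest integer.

918 ms

n = 10, ΣRT = 12579, M = 1257.900
Σ(x−M)² = 10620066.90; s = √(10620066.90/9) = 1086.281
Cutoffs: 1257.900 ± 2.5·1086.281 → [-1457.8, 3973.6]
Outside: 4313 → excluded.
Retained (n=9): Σ = 8266, mean = 8266/9 = 918.444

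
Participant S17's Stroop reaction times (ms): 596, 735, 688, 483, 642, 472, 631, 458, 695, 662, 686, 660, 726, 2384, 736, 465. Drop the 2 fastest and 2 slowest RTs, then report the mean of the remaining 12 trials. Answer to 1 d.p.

639.7 ms

Sorted: 458, 465, 472, 483, 596, 631, 642, 660, 662, 686, 688, 695, 726, 735, 736, 2384
Drop lowest 2 (458, 465) and highest 2 (736, 2384)
Remaining (n=12): Σ = 7676, mean = 7676/12 = 639.667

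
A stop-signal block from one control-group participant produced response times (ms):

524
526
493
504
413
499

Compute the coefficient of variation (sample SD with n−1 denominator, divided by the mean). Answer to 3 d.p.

0.084

n = 6, Σ = 2959, M = 493.1667
Σ(x−M)² = 8606.833; s = √(8606.833/5) = 41.4894
CV = 41.4894 / 493.1667 = 0.08413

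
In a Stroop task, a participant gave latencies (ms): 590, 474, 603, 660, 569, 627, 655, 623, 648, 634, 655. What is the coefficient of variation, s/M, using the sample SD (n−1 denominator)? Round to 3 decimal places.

0.089

n = 11, Σ = 6738, M = 612.5455
Σ(x−M)² = 29582.727; s = √(29582.727/10) = 54.3900
CV = 54.3900 / 612.5455 = 0.08879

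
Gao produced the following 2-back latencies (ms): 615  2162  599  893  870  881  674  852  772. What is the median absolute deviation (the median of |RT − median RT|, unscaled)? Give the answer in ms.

Sorted: 599, 615, 674, 772, 852, 870, 881, 893, 2162 → median = 852
|x − 852|: 237, 1310, 253, 41, 18, 29, 178, 0, 80
Sorted deviations: 0, 18, 29, 41, 80, 178, 237, 253, 1310 → MAD = 80

80 ms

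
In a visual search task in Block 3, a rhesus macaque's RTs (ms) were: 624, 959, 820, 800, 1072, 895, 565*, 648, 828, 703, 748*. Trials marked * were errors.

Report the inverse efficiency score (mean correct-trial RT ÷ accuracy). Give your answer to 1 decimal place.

998.0 ms

Correct trials (n=9): 624, 959, 820, 800, 1072, 895, 648, 828, 703
Mean correct RT = 7349/9 = 816.5556 ms
Proportion correct = 9/11
IES = 816.5556 / (9/11) = 998.012 ms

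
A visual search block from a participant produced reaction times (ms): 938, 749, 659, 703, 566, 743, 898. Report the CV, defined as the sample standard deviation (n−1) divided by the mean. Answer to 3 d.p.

0.173

n = 7, Σ = 5256, M = 750.8571
Σ(x−M)² = 101638.857; s = √(101638.857/6) = 130.1530
CV = 130.1530 / 750.8571 = 0.17334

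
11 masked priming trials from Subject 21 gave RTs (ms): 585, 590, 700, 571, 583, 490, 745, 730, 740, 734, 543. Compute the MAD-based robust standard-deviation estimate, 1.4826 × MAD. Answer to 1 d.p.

Sorted: 490, 543, 571, 583, 585, 590, 700, 730, 734, 740, 745 → median = 590
|x − 590| sorted: 0, 5, 7, 19, 47, 100, 110, 140, 144, 150, 155 → MAD = 100
Robust SD ≈ 1.4826 × 100 = 148.260

148.3 ms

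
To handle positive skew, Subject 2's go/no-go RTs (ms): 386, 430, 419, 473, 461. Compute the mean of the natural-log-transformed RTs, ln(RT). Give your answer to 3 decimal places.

6.070

ln(RT): 5.9558, 6.0638, 6.0379, 6.1591, 6.1334
Σ ln(RT) = 30.3500
Mean = 30.3500/5 = 6.07000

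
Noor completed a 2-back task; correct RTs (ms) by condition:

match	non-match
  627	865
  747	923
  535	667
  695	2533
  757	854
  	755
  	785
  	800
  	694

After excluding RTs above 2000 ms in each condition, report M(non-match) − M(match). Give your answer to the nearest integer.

non-match: exclude 2533
M(match) = 3361/5 = 672.200
M(non-match) = 6343/8 = 792.875
Difference = 792.875 − 672.200 = 120.675 ms

121 ms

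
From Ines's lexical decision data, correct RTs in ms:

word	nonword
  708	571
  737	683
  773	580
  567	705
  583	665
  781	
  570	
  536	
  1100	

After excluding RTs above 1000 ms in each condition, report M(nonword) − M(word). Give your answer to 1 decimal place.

word: exclude 1100
M(word) = 5255/8 = 656.875
M(nonword) = 3204/5 = 640.800
Difference = 640.800 − 656.875 = -16.075 ms

-16.1 ms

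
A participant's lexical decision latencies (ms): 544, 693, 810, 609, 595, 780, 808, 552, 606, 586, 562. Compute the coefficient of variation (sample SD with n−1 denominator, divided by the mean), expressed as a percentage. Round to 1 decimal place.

n = 11, Σ = 7145, M = 649.5455
Σ(x−M)² = 108632.727; s = √(108632.727/10) = 104.2270
CV = 104.2270 / 649.5455 = 0.16046 = 16.046%

16.0%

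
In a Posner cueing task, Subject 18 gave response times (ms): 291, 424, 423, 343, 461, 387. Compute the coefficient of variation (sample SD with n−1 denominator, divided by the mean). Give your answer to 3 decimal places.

n = 6, Σ = 2329, M = 388.1667
Σ(x−M)² = 19284.833; s = √(19284.833/5) = 62.1045
CV = 62.1045 / 388.1667 = 0.15999

0.160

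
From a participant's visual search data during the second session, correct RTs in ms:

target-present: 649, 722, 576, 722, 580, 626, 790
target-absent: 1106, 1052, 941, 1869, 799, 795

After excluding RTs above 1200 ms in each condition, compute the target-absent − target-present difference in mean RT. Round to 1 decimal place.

272.2 ms

target-absent: exclude 1869
M(target-present) = 4665/7 = 666.429
M(target-absent) = 4693/5 = 938.600
Difference = 938.600 − 666.429 = 272.171 ms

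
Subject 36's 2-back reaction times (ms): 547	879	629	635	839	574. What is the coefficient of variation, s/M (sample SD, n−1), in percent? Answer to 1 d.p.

n = 6, Σ = 4103, M = 683.8333
Σ(x−M)² = 98344.833; s = √(98344.833/5) = 140.2461
CV = 140.2461 / 683.8333 = 0.20509 = 20.509%

20.5%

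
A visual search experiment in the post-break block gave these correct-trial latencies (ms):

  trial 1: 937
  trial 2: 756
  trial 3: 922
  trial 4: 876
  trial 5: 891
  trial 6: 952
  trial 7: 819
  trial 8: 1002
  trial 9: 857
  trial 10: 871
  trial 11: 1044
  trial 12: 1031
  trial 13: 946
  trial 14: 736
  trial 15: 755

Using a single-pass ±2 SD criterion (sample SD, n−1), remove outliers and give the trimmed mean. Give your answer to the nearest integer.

n = 15, ΣRT = 13395, M = 893.000
Σ(x−M)² = 132804.00; s = √(132804.00/14) = 97.396
Cutoffs: 893.000 ± 2·97.396 → [698.2, 1087.8]
No RTs fall outside the cutoffs; all 15 retained. Mean = 13395/15 = 893.000

893 ms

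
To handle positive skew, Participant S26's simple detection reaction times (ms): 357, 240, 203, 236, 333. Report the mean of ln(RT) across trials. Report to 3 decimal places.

5.589

ln(RT): 5.8777, 5.4806, 5.3132, 5.4638, 5.8081
Σ ln(RT) = 27.9436
Mean = 27.9436/5 = 5.58871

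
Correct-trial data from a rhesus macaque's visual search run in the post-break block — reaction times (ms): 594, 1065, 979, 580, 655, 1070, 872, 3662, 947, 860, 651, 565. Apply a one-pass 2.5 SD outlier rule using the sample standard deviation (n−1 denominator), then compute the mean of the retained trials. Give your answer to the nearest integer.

803 ms

n = 12, ΣRT = 12500, M = 1041.667
Σ(x−M)² = 7885056.67; s = √(7885056.67/11) = 846.654
Cutoffs: 1041.667 ± 2.5·846.654 → [-1075.0, 3158.3]
Outside: 3662 → excluded.
Retained (n=11): Σ = 8838, mean = 8838/11 = 803.455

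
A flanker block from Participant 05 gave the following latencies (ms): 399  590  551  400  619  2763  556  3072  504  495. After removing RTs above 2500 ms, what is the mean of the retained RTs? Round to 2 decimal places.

514.25 ms

Excluded: 2763, 3072
Retained (n=8): Σ = 4114
Mean = 4114/8 = 514.2500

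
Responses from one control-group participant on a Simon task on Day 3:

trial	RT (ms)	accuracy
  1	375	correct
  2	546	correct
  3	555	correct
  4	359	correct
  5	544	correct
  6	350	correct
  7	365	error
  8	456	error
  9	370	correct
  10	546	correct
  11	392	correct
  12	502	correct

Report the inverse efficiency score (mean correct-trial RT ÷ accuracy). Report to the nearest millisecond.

545 ms

Correct trials (n=10): 375, 546, 555, 359, 544, 350, 370, 546, 392, 502
Mean correct RT = 4539/10 = 453.9000 ms
Proportion correct = 10/12
IES = 453.9000 / (10/12) = 544.680 ms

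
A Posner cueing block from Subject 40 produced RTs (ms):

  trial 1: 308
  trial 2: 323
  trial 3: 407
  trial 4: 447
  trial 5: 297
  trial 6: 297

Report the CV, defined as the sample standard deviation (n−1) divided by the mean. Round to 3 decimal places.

0.186

n = 6, Σ = 2079, M = 346.5000
Σ(x−M)² = 20695.500; s = √(20695.500/5) = 64.3358
CV = 64.3358 / 346.5000 = 0.18567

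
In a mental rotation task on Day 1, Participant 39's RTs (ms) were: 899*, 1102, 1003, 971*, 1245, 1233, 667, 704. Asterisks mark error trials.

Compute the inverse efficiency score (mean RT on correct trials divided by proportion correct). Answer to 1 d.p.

1323.1 ms

Correct trials (n=6): 1102, 1003, 1245, 1233, 667, 704
Mean correct RT = 5954/6 = 992.3333 ms
Proportion correct = 6/8
IES = 992.3333 / (6/8) = 1323.111 ms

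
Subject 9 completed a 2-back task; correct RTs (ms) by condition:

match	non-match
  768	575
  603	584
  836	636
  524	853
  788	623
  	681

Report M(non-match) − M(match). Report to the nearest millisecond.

-45 ms

M(match) = 3519/5 = 703.800
M(non-match) = 3952/6 = 658.667
Difference = 658.667 − 703.800 = -45.133 ms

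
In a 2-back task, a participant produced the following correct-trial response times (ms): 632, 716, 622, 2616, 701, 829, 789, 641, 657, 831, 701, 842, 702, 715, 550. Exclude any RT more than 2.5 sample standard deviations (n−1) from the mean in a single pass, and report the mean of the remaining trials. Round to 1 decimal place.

709.1 ms

n = 15, ΣRT = 12544, M = 836.267
Σ(x−M)² = 3493438.93; s = √(3493438.93/14) = 499.531
Cutoffs: 836.267 ± 2.5·499.531 → [-412.6, 2085.1]
Outside: 2616 → excluded.
Retained (n=14): Σ = 9928, mean = 9928/14 = 709.143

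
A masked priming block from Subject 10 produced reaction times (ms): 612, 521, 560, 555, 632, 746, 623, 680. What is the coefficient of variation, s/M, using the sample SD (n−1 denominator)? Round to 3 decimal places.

n = 8, Σ = 4929, M = 616.1250
Σ(x−M)² = 37198.875; s = √(37198.875/7) = 72.8980
CV = 72.8980 / 616.1250 = 0.11832

0.118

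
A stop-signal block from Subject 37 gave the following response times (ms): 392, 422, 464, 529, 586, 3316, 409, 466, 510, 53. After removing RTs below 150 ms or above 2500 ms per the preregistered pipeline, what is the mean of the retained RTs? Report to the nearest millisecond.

472 ms

Excluded: 53, 3316
Retained (n=8): Σ = 3778
Mean = 3778/8 = 472.2500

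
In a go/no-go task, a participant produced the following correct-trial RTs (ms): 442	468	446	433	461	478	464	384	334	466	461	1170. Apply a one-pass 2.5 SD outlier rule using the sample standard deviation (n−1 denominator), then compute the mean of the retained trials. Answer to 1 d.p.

439.7 ms

n = 12, ΣRT = 6007, M = 500.583
Σ(x−M)² = 507678.92; s = √(507678.92/11) = 214.832
Cutoffs: 500.583 ± 2.5·214.832 → [-36.5, 1037.7]
Outside: 1170 → excluded.
Retained (n=11): Σ = 4837, mean = 4837/11 = 439.727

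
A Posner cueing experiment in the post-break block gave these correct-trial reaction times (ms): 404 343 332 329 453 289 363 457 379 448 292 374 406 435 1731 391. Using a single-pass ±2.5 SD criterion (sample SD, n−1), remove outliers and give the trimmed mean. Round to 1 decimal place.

379.7 ms

n = 16, ΣRT = 7426, M = 464.125
Σ(x−M)² = 1754873.75; s = √(1754873.75/15) = 342.040
Cutoffs: 464.125 ± 2.5·342.040 → [-391.0, 1319.2]
Outside: 1731 → excluded.
Retained (n=15): Σ = 5695, mean = 5695/15 = 379.667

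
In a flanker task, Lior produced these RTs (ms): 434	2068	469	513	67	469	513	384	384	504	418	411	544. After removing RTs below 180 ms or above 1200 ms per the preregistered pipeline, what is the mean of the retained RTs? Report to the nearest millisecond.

458 ms

Excluded: 67, 2068
Retained (n=11): Σ = 5043
Mean = 5043/11 = 458.4545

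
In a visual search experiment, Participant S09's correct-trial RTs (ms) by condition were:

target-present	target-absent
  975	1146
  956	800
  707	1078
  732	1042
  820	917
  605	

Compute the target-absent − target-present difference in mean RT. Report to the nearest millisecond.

197 ms

M(target-present) = 4795/6 = 799.167
M(target-absent) = 4983/5 = 996.600
Difference = 996.600 − 799.167 = 197.433 ms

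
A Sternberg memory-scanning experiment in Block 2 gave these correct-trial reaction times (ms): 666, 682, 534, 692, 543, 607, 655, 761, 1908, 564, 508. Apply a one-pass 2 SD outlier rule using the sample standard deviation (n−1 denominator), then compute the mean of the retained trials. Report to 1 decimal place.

621.2 ms

n = 11, ΣRT = 8120, M = 738.182
Σ(x−M)² = 1566731.64; s = √(1566731.64/10) = 395.820
Cutoffs: 738.182 ± 2·395.820 → [-53.5, 1529.8]
Outside: 1908 → excluded.
Retained (n=10): Σ = 6212, mean = 6212/10 = 621.200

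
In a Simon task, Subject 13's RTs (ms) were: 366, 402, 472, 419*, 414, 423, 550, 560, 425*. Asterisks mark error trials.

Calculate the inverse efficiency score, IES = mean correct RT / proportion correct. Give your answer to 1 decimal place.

Correct trials (n=7): 366, 402, 472, 414, 423, 550, 560
Mean correct RT = 3187/7 = 455.2857 ms
Proportion correct = 7/9
IES = 455.2857 / (7/9) = 585.367 ms

585.4 ms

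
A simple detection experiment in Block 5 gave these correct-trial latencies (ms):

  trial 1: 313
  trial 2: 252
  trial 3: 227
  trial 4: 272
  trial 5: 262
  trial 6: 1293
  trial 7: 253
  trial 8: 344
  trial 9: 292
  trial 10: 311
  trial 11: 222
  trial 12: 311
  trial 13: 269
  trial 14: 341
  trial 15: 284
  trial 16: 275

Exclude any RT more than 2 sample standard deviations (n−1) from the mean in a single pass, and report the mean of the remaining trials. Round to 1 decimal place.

n = 16, ΣRT = 5521, M = 345.062
Σ(x−M)² = 977646.94; s = √(977646.94/15) = 255.297
Cutoffs: 345.062 ± 2·255.297 → [-165.5, 855.7]
Outside: 1293 → excluded.
Retained (n=15): Σ = 4228, mean = 4228/15 = 281.867

281.9 ms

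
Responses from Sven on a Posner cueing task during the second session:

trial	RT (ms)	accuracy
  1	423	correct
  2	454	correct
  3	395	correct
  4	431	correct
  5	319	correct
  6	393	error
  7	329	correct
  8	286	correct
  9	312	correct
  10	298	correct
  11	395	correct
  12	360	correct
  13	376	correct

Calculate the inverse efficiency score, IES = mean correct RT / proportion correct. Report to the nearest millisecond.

395 ms

Correct trials (n=12): 423, 454, 395, 431, 319, 329, 286, 312, 298, 395, 360, 376
Mean correct RT = 4378/12 = 364.8333 ms
Proportion correct = 12/13
IES = 364.8333 / (12/13) = 395.236 ms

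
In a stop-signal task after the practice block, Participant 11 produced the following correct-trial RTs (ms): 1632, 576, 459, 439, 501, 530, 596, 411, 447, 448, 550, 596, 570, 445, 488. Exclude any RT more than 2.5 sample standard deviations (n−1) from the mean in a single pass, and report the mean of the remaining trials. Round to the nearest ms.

n = 15, ΣRT = 8688, M = 579.200
Σ(x−M)² = 1241848.40; s = √(1241848.40/14) = 297.831
Cutoffs: 579.200 ± 2.5·297.831 → [-165.4, 1323.8]
Outside: 1632 → excluded.
Retained (n=14): Σ = 7056, mean = 7056/14 = 504.000

504 ms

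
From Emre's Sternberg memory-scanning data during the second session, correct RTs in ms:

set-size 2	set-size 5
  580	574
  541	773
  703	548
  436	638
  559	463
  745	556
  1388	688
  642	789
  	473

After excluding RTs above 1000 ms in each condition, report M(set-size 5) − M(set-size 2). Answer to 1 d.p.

10.5 ms

set-size 2: exclude 1388
M(set-size 2) = 4206/7 = 600.857
M(set-size 5) = 5502/9 = 611.333
Difference = 611.333 − 600.857 = 10.476 ms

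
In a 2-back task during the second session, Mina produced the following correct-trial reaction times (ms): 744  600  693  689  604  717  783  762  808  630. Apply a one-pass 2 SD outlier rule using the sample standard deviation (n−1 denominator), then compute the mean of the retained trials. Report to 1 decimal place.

703.0 ms

n = 10, ΣRT = 7030, M = 703.000
Σ(x−M)² = 48818.00; s = √(48818.00/9) = 73.649
Cutoffs: 703.000 ± 2·73.649 → [555.7, 850.3]
No RTs fall outside the cutoffs; all 10 retained. Mean = 7030/10 = 703.000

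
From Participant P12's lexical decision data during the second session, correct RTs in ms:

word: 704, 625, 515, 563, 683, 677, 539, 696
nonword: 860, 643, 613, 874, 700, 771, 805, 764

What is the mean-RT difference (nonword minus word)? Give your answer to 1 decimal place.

128.5 ms

M(word) = 5002/8 = 625.250
M(nonword) = 6030/8 = 753.750
Difference = 753.750 − 625.250 = 128.500 ms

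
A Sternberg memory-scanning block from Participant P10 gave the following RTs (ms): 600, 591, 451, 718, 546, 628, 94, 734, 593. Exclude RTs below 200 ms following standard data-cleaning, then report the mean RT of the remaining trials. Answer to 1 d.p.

Excluded: 94
Retained (n=8): Σ = 4861
Mean = 4861/8 = 607.6250

607.6 ms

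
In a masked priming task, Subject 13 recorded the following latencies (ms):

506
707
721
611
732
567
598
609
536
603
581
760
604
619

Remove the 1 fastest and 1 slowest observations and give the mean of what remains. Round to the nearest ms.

Sorted: 506, 536, 567, 581, 598, 603, 604, 609, 611, 619, 707, 721, 732, 760
Drop lowest 1 (506) and highest 1 (760)
Remaining (n=12): Σ = 7488, mean = 7488/12 = 624.000

624 ms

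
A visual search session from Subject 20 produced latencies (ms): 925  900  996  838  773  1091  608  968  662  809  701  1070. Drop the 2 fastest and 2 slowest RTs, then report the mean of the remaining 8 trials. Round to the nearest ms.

Sorted: 608, 662, 701, 773, 809, 838, 900, 925, 968, 996, 1070, 1091
Drop lowest 2 (608, 662) and highest 2 (1070, 1091)
Remaining (n=8): Σ = 6910, mean = 6910/8 = 863.750

864 ms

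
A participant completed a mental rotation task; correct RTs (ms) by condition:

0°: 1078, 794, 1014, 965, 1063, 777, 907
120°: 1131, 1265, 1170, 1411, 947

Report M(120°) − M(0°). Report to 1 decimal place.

242.2 ms

M(0°) = 6598/7 = 942.571
M(120°) = 5924/5 = 1184.800
Difference = 1184.800 − 942.571 = 242.229 ms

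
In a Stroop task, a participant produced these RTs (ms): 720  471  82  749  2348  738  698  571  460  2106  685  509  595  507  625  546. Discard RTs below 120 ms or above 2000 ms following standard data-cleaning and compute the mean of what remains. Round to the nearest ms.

Excluded: 82, 2106, 2348
Retained (n=13): Σ = 7874
Mean = 7874/13 = 605.6923

606 ms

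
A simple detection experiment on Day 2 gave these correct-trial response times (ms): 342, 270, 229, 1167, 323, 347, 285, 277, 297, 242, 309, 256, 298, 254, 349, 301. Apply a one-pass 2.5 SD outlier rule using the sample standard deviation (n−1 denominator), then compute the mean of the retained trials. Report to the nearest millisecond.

292 ms

n = 16, ΣRT = 5546, M = 346.625
Σ(x−M)² = 738015.75; s = √(738015.75/15) = 221.813
Cutoffs: 346.625 ± 2.5·221.813 → [-207.9, 901.2]
Outside: 1167 → excluded.
Retained (n=15): Σ = 4379, mean = 4379/15 = 291.933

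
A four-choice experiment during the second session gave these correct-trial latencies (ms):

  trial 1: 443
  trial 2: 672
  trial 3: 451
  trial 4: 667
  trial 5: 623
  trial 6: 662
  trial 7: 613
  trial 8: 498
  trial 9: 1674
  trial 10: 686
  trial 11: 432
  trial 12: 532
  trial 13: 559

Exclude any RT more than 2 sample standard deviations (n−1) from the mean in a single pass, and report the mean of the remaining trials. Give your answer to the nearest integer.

n = 13, ΣRT = 8512, M = 654.769
Σ(x−M)² = 1227874.31; s = √(1227874.31/12) = 319.879
Cutoffs: 654.769 ± 2·319.879 → [15.0, 1294.5]
Outside: 1674 → excluded.
Retained (n=12): Σ = 6838, mean = 6838/12 = 569.833

570 ms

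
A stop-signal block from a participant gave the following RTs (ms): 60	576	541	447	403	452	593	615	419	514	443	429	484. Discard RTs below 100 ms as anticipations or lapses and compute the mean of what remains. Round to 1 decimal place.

493.0 ms

Excluded: 60
Retained (n=12): Σ = 5916
Mean = 5916/12 = 493.0000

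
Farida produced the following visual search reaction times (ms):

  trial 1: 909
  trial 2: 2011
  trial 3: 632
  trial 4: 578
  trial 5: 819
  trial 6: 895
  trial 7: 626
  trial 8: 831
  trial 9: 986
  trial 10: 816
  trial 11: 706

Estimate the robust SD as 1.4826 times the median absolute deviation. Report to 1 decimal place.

167.5 ms

Sorted: 578, 626, 632, 706, 816, 819, 831, 895, 909, 986, 2011 → median = 819
|x − 819| sorted: 0, 3, 12, 76, 90, 113, 167, 187, 193, 241, 1192 → MAD = 113
Robust SD ≈ 1.4826 × 113 = 167.534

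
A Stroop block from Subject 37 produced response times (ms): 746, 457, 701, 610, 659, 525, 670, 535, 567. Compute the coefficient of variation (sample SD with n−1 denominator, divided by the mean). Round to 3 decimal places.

n = 9, Σ = 5470, M = 607.7778
Σ(x−M)² = 70841.556; s = √(70841.556/8) = 94.1020
CV = 94.1020 / 607.7778 = 0.15483

0.155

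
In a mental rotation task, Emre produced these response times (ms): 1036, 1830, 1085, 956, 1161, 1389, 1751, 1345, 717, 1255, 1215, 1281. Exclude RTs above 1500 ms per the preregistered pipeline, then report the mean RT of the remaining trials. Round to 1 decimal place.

1144.0 ms

Excluded: 1751, 1830
Retained (n=10): Σ = 11440
Mean = 11440/10 = 1144.0000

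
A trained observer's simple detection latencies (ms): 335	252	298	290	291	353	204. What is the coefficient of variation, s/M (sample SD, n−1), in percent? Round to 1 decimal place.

17.2%

n = 7, Σ = 2023, M = 289.0000
Σ(x−M)² = 14892.000; s = √(14892.000/6) = 49.8197
CV = 49.8197 / 289.0000 = 0.17239 = 17.239%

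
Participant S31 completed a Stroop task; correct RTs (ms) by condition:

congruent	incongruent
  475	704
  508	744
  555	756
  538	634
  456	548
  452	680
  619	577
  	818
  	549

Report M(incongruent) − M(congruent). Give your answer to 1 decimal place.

M(congruent) = 3603/7 = 514.714
M(incongruent) = 6010/9 = 667.778
Difference = 667.778 − 514.714 = 153.063 ms

153.1 ms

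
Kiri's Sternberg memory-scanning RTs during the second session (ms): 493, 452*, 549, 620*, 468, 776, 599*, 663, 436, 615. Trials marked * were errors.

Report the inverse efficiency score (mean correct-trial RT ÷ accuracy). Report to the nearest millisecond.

816 ms

Correct trials (n=7): 493, 549, 468, 776, 663, 436, 615
Mean correct RT = 4000/7 = 571.4286 ms
Proportion correct = 7/10
IES = 571.4286 / (7/10) = 816.327 ms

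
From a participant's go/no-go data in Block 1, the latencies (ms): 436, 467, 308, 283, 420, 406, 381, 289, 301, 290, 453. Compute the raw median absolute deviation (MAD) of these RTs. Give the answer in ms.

Sorted: 283, 289, 290, 301, 308, 381, 406, 420, 436, 453, 467 → median = 381
|x − 381|: 55, 86, 73, 98, 39, 25, 0, 92, 80, 91, 72
Sorted deviations: 0, 25, 39, 55, 72, 73, 80, 86, 91, 92, 98 → MAD = 73

73 ms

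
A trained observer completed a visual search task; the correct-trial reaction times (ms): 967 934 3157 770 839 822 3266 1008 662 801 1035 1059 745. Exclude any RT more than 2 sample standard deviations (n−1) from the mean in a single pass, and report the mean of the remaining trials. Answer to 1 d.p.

876.5 ms

n = 13, ΣRT = 16065, M = 1235.769
Σ(x−M)² = 9404362.31; s = √(9404362.31/12) = 885.267
Cutoffs: 1235.769 ± 2·885.267 → [-534.8, 3006.3]
Outside: 3157, 3266 → excluded.
Retained (n=11): Σ = 9642, mean = 9642/11 = 876.545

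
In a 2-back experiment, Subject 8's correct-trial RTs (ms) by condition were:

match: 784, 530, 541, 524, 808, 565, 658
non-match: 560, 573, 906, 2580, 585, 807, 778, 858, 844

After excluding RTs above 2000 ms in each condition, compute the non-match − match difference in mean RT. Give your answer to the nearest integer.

109 ms

non-match: exclude 2580
M(match) = 4410/7 = 630.000
M(non-match) = 5911/8 = 738.875
Difference = 738.875 − 630.000 = 108.875 ms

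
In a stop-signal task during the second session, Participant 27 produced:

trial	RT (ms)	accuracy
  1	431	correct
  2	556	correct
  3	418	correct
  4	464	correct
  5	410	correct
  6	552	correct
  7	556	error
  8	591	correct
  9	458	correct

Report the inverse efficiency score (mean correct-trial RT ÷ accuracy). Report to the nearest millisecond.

Correct trials (n=8): 431, 556, 418, 464, 410, 552, 591, 458
Mean correct RT = 3880/8 = 485.0000 ms
Proportion correct = 8/9
IES = 485.0000 / (8/9) = 545.625 ms

546 ms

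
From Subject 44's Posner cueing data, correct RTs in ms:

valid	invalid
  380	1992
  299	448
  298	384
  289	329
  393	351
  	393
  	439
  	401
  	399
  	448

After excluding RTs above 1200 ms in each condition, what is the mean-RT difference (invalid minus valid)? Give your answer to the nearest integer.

67 ms

invalid: exclude 1992
M(valid) = 1659/5 = 331.800
M(invalid) = 3592/9 = 399.111
Difference = 399.111 − 331.800 = 67.311 ms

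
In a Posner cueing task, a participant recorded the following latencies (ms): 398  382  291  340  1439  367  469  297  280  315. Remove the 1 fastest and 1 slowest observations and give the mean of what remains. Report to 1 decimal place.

357.4 ms

Sorted: 280, 291, 297, 315, 340, 367, 382, 398, 469, 1439
Drop lowest 1 (280) and highest 1 (1439)
Remaining (n=8): Σ = 2859, mean = 2859/8 = 357.375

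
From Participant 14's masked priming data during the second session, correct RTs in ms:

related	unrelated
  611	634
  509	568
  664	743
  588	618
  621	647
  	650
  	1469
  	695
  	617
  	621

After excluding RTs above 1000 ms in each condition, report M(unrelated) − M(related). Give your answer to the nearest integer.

45 ms

unrelated: exclude 1469
M(related) = 2993/5 = 598.600
M(unrelated) = 5793/9 = 643.667
Difference = 643.667 − 598.600 = 45.067 ms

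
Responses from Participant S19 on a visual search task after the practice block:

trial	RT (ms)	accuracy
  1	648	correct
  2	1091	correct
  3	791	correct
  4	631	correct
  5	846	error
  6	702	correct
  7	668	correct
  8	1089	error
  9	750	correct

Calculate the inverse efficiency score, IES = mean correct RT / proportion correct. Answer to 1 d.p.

Correct trials (n=7): 648, 1091, 791, 631, 702, 668, 750
Mean correct RT = 5281/7 = 754.4286 ms
Proportion correct = 7/9
IES = 754.4286 / (7/9) = 969.980 ms

970.0 ms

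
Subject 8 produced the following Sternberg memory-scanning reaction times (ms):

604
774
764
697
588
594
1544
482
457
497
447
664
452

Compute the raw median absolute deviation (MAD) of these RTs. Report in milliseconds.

Sorted: 447, 452, 457, 482, 497, 588, 594, 604, 664, 697, 764, 774, 1544 → median = 594
|x − 594|: 10, 180, 170, 103, 6, 0, 950, 112, 137, 97, 147, 70, 142
Sorted deviations: 0, 6, 10, 70, 97, 103, 112, 137, 142, 147, 170, 180, 950 → MAD = 112

112 ms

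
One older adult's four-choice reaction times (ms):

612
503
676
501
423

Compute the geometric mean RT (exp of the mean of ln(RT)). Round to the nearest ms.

536 ms

ln(RT): 6.4167, 6.2206, 6.5162, 6.2166, 6.0474
Mean ln(RT) = 31.4175/5 = 6.28350
Geometric mean = exp(6.28350) = 535.66 ms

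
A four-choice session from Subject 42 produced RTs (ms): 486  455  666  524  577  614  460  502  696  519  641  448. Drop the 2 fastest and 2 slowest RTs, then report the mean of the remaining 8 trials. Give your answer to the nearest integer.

540 ms

Sorted: 448, 455, 460, 486, 502, 519, 524, 577, 614, 641, 666, 696
Drop lowest 2 (448, 455) and highest 2 (666, 696)
Remaining (n=8): Σ = 4323, mean = 4323/8 = 540.375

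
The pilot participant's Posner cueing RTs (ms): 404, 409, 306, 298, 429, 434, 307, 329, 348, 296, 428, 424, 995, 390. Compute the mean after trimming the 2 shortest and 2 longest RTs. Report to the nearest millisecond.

377 ms

Sorted: 296, 298, 306, 307, 329, 348, 390, 404, 409, 424, 428, 429, 434, 995
Drop lowest 2 (296, 298) and highest 2 (434, 995)
Remaining (n=10): Σ = 3774, mean = 3774/10 = 377.400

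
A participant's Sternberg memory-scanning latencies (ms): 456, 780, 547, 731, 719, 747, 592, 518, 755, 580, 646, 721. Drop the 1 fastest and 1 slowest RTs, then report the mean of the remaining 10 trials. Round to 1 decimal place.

655.6 ms

Sorted: 456, 518, 547, 580, 592, 646, 719, 721, 731, 747, 755, 780
Drop lowest 1 (456) and highest 1 (780)
Remaining (n=10): Σ = 6556, mean = 6556/10 = 655.600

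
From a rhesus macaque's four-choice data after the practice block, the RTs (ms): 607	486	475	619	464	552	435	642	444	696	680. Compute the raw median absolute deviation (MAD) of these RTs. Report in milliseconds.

88 ms

Sorted: 435, 444, 464, 475, 486, 552, 607, 619, 642, 680, 696 → median = 552
|x − 552|: 55, 66, 77, 67, 88, 0, 117, 90, 108, 144, 128
Sorted deviations: 0, 55, 66, 67, 77, 88, 90, 108, 117, 128, 144 → MAD = 88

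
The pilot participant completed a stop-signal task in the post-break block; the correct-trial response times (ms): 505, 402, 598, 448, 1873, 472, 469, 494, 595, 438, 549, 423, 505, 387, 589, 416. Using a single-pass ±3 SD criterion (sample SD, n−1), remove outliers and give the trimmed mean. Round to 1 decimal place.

486.0 ms

n = 16, ΣRT = 9163, M = 572.688
Σ(x−M)² = 1873281.44; s = √(1873281.44/15) = 353.391
Cutoffs: 572.688 ± 3·353.391 → [-487.5, 1632.9]
Outside: 1873 → excluded.
Retained (n=15): Σ = 7290, mean = 7290/15 = 486.000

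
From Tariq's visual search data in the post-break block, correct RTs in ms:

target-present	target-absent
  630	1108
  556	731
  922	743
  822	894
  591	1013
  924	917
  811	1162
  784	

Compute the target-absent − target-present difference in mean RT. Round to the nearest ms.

M(target-present) = 6040/8 = 755.000
M(target-absent) = 6568/7 = 938.286
Difference = 938.286 − 755.000 = 183.286 ms

183 ms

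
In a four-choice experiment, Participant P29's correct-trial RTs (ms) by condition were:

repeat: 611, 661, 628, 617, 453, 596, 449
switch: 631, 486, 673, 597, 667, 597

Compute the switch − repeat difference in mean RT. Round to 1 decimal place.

M(repeat) = 4015/7 = 573.571
M(switch) = 3651/6 = 608.500
Difference = 608.500 − 573.571 = 34.929 ms

34.9 ms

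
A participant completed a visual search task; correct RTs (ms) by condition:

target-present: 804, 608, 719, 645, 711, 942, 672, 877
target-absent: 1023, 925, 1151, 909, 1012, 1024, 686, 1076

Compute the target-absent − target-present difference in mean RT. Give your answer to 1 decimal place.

M(target-present) = 5978/8 = 747.250
M(target-absent) = 7806/8 = 975.750
Difference = 975.750 − 747.250 = 228.500 ms

228.5 ms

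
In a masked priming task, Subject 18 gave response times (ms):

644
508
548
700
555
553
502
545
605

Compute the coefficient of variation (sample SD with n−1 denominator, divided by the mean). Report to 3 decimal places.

n = 9, Σ = 5160, M = 573.3333
Σ(x−M)² = 33592.000; s = √(33592.000/8) = 64.7997
CV = 64.7997 / 573.3333 = 0.11302

0.113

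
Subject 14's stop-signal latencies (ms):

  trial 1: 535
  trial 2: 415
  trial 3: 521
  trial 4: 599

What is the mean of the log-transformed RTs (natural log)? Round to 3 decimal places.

ln(RT): 6.2823, 6.0283, 6.2558, 6.3953
Σ ln(RT) = 24.9616
Mean = 24.9616/4 = 6.24039

6.240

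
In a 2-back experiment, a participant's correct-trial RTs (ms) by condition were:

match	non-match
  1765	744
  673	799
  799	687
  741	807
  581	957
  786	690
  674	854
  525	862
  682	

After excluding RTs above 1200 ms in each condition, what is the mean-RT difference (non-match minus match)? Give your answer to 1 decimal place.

117.4 ms

match: exclude 1765
M(match) = 5461/8 = 682.625
M(non-match) = 6400/8 = 800.000
Difference = 800.000 − 682.625 = 117.375 ms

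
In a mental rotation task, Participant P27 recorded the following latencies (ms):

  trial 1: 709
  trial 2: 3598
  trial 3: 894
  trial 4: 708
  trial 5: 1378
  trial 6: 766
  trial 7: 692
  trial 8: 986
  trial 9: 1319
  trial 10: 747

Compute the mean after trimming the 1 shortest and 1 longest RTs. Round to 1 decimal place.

Sorted: 692, 708, 709, 747, 766, 894, 986, 1319, 1378, 3598
Drop lowest 1 (692) and highest 1 (3598)
Remaining (n=8): Σ = 7507, mean = 7507/8 = 938.375

938.4 ms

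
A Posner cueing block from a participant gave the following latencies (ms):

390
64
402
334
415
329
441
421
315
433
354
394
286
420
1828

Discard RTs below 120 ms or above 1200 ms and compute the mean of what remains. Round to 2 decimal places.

Excluded: 64, 1828
Retained (n=13): Σ = 4934
Mean = 4934/13 = 379.5385

379.54 ms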